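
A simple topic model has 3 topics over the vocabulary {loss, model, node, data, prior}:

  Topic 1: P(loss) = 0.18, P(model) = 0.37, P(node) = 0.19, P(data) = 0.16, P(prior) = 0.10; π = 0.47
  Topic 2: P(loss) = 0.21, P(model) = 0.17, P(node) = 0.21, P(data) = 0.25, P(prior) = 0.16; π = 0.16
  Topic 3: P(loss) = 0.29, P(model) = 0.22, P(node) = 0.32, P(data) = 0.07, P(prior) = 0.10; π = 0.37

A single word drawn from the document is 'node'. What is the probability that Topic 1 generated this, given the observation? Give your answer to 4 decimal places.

0.3701

The responsibility of component k is π_k f_k(x) divided by Σ_j π_j f_j(x).
Categorical probabilities:
  f_1 = 0.19
  f_2 = 0.21
  f_3 = 0.32
Unnormalised posteriors:
  π_1·f_1 = 0.47 × 0.19 = 0.0893
  π_2·f_2 = 0.16 × 0.21 = 0.0336
  π_3·f_3 = 0.37 × 0.32 = 0.1184
Marginal: 0.0893 + 0.0336 + 0.1184 = 0.2413
P(Topic 1 | 'node') ≈ 0.3701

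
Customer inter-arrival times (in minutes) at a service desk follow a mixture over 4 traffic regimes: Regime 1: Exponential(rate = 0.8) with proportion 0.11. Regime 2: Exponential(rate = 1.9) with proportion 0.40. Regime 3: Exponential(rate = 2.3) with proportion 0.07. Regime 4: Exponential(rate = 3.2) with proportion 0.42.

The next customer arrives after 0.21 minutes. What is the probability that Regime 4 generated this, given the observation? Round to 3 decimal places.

P(component k | x) = π_k·f_k(x) / marginal(x), where marginal(x) = Σ_j π_j·f_j(x).
Exponential densities:
  f_1 = 0.676283
  f_2 = 1.27488
  f_3 = 1.41894
  f_4 = 1.6342
Multiply by the mixture weights:
  π_1·f_1 = 0.11 × 0.676283 = 0.0743911
  π_2·f_2 = 0.40 × 1.27488 = 0.509953
  π_3·f_3 = 0.07 × 1.41894 = 0.0993257
  π_4·f_4 = 0.42 × 1.6342 = 0.686362
Evidence: 0.0743911 + 0.509953 + 0.0993257 + 0.686362 = 1.37003
P(Regime 4 | data) ≈ 0.501

0.501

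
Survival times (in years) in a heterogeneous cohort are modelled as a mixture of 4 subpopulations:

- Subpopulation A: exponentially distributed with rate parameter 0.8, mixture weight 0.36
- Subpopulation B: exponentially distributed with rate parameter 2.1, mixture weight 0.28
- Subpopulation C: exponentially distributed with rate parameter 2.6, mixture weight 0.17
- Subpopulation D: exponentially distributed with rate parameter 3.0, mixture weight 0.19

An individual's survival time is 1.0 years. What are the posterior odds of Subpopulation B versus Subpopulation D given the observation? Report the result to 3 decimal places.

Only the two components matter; the odds are (π_i f_i(x)) / (π_j f_j(x)).
Component likelihoods at x = 1.0 years:
  f_A = 0.8·e^(−0.8·1.0) = 0.8·e^(−0.8000) = 0.359463
  f_B = 2.1·e^(−2.1·1.0) = 2.1·e^(−2.1000) = 0.257158
  f_C = 2.6·e^(−2.6·1.0) = 2.6·e^(−2.6000) = 0.193111
  f_D = 3.0·e^(−3.0·1.0) = 3.0·e^(−3.0000) = 0.149361
Posterior odds = (π_B·f_B) / (π_D·f_D) = (0.28·0.257158) / (0.19·0.149361) = 0.0720044 / 0.0283786 ≈ 2.537

2.537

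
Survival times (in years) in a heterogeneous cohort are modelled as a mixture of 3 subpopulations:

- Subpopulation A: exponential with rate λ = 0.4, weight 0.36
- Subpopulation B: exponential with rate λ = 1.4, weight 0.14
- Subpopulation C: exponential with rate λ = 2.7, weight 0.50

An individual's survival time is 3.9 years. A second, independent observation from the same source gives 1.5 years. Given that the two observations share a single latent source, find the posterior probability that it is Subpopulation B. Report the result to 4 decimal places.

0.0211

The responsibility of component k is π_k f_k(x) divided by Σ_j π_j f_j(x).
Since both observations come from the same component, the likelihood for component k is f_k(x₁)·f_k(x₂).
  f_A = [0.0840544] × [0.219525] = 0.018452
  f_B = [0.00595498] × [0.171439] = 0.00102092
  f_C = [7.21511e-05] × [0.0470404] = 3.39402e-06
Multiply by the mixture weights:
  π_A·f_A = 0.36 × 0.018452 = 0.00664273
  π_B·f_B = 0.14 × 0.00102092 = 0.000142928
  π_C·f_C = 0.50 × 3.39402e-06 = 1.69701e-06
Sum: 0.00664273 + 0.000142928 + 1.69701e-06 = 0.00678735
So the posterior for Subpopulation B is 0.000142928 / 0.00678735 ≈ 0.0211.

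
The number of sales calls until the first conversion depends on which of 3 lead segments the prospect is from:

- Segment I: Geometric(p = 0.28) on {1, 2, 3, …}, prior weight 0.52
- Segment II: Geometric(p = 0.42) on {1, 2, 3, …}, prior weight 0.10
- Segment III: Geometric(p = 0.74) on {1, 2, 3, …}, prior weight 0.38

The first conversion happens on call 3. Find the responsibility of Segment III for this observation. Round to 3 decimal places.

Posterior ∝ prior × likelihood, so P(k | x) ∝ π_k f_k(x); normalise over all components.
Component likelihoods at x = 3:
  f_I = 0.145152
  f_II = 0.141288
  f_III = 0.050024
Unnormalised posteriors:
  π_I·f_I = 0.52 × 0.145152 = 0.075479
  π_II·f_II = 0.10 × 0.141288 = 0.0141288
  π_III·f_III = 0.38 × 0.050024 = 0.0190091
Denominator: 0.075479 + 0.0141288 + 0.0190091 = 0.108617
Responsibility of Segment III: 0.0190091 / 0.108617 ≈ 0.175

0.175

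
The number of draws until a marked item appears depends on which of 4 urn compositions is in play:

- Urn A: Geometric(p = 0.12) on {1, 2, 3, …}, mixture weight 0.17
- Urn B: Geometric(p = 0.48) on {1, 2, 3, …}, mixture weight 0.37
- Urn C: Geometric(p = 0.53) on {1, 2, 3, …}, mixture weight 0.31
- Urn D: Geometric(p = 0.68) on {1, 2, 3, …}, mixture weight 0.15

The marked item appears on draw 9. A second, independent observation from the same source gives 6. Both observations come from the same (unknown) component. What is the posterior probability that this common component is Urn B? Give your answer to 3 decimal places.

P(component k | x) = P(Z=k)·f_k(x) / marginal(x), where marginal(x) = Σ_j P(Z=j)·f_j(x).
Since both observations come from the same component, the likelihood for component k is f_k(x₁)·f_k(x₂).
  L_A = [0.12·(1−0.12)^8 = 0.12·0.359635 = 0.0431561] × [0.0633278] = 0.00273298
  L_B = [0.48·(1−0.48)^8 = 0.48·0.00534597 = 0.00256607] × [0.0182498] = 4.68302e-05
  L_C = [0.53·(1−0.53)^8 = 0.53·0.00238113 = 0.001262] × [0.0121553] = 1.53399e-05
  L_D = [0.68·(1−0.68)^8 = 0.68·0.000109951 = 7.47668e-05] × [0.0022817] = 1.70595e-07
Weight by the priors:
  P(Z=A)·L_A = 0.17 × 0.00273298 = 0.000464607
  P(Z=B)·L_B = 0.37 × 4.68302e-05 = 1.73272e-05
  P(Z=C)·L_C = 0.31 × 1.53399e-05 = 4.75538e-06
  P(Z=D)·L_D = 0.15 × 1.70595e-07 = 2.55893e-08
Evidence: 0.000464607 + 1.73272e-05 + 4.75538e-06 + 2.55893e-08 = 0.000486716
Responsibility of Urn B: 1.73272e-05 / 0.000486716 ≈ 0.036

0.036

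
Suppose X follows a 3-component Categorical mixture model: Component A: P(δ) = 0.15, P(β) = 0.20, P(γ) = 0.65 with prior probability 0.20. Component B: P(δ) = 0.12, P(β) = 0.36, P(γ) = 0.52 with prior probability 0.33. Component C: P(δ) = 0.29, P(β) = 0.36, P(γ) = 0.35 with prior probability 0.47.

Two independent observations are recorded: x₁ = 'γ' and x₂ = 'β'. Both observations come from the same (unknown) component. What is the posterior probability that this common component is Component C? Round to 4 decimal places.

0.4029

Apply Bayes' rule: the posterior for each component is proportional to its prior times its likelihood at x.
Since both observations come from the same component, the likelihood for component k is f_k(x₁)·f_k(x₂).
  f_A = [P(γ | comp) = 0.65] × [0.2] = 0.13
  f_B = [P(γ | comp) = 0.52] × [0.36] = 0.1872
  f_C = [P(γ | comp) = 0.35] × [0.36] = 0.126
Multiply by the mixture weights:
  π_A·f_A = 0.20 × 0.13 = 0.026
  π_B·f_B = 0.33 × 0.1872 = 0.061776
  π_C·f_C = 0.47 × 0.126 = 0.05922
Denominator: 0.026 + 0.061776 + 0.05922 = 0.146996
Responsibility of Component C: 0.05922 / 0.146996 ≈ 0.4029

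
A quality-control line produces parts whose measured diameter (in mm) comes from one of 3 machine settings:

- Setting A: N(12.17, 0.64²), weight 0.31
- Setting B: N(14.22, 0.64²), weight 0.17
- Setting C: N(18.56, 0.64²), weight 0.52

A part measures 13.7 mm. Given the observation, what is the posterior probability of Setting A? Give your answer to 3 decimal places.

Apply Bayes' rule: the posterior for each component is proportional to its prior times its likelihood at x.
Evaluate each component's likelihood at the observed value:
  p_A = (1/(0.64·√(2π)))·exp(−(13.7−12.17)²/(2·0.64²)) = 0.623347·exp(-2.85754) = 0.0357861
  p_B = (1/(0.64·√(2π)))·exp(−(13.7−14.22)²/(2·0.64²)) = 0.623347·exp(-0.33008) = 0.448104
  p_C = (1/(0.64·√(2π)))·exp(−(13.7−18.56)²/(2·0.64²)) = 0.623347·exp(-28.83252) = 1.87467e-13
Prior × likelihood for each component:
  π_A·p_A = 0.31 × 0.0357861 = 0.0110937
  π_B·p_B = 0.17 × 0.448104 = 0.0761777
  π_C·p_C = 0.52 × 1.87467e-13 = 9.74831e-14
Denominator: 0.0110937 + 0.0761777 + 9.74831e-14 = 0.0872714
P(Setting A | data) = 0.0110937 / 0.0872714 ≈ 0.127

0.127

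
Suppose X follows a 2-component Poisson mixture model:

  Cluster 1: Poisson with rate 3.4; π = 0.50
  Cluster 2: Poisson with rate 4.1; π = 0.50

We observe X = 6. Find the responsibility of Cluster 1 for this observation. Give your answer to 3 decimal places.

P(component k | x) = w_k·f_k(x) / marginal(x), where marginal(x) = Σ_j w_j·f_j(x).
Poisson probabilities:
  p_1 = 0.0716044
  p_2 = 0.109336
Unnormalised posteriors:
  w_1·p_1 = 0.50 × 0.0716044 = 0.0358022
  w_2·p_2 = 0.50 × 0.109336 = 0.054668
Sum: 0.0358022 + 0.054668 = 0.0904702
P(Cluster 1 | the observation) ≈ 0.396

0.396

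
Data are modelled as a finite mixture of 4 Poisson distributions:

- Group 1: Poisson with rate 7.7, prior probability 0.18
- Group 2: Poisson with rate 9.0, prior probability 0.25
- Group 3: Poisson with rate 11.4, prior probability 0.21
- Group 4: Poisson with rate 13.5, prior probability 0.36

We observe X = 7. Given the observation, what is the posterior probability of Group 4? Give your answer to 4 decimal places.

Apply Bayes' rule: the posterior for each component is proportional to its prior times its likelihood at x.
Component likelihoods at x = 7:
  p_1 = e^(−7.7)·7.7^7/7! = 0.144191
  p_2 = e^(−9.0)·9.0^7/7! = 0.117116
  p_3 = e^(−11.4)·11.4^7/7! = 0.0555836
  p_4 = e^(−13.5)·13.5^7/7! = 0.0222295
Weight by the priors:
  P(Z=1)·p_1 = 0.18 × 0.144191 = 0.0259543
  P(Z=2)·p_2 = 0.25 × 0.117116 = 0.029279
  P(Z=3)·p_3 = 0.21 × 0.0555836 = 0.0116725
  P(Z=4)·p_4 = 0.36 × 0.0222295 = 0.00800263
Normaliser: 0.0259543 + 0.029279 + 0.0116725 + 0.00800263 = 0.0749085
So the posterior for Group 4 is 0.00800263 / 0.0749085 ≈ 0.1068.

0.1068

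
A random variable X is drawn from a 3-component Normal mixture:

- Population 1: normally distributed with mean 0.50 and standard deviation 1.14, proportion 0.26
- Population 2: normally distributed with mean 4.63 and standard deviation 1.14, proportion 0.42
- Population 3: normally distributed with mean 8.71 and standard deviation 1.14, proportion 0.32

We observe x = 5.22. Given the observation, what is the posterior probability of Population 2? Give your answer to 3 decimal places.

0.992

By Bayes' theorem, P(k | x) = π_k f_k(x) / Σ_j π_j f_j(x).
Evaluate each component's likelihood at the observed value:
  L_1 = 6.63067e-05
  L_2 = 0.306085
  L_3 = 0.00322745
Prior × likelihood for each component:
  π_1·L_1 = 0.26 × 6.63067e-05 = 1.72397e-05
  π_2·L_2 = 0.42 × 0.306085 = 0.128556
  π_3·L_3 = 0.32 × 0.00322745 = 0.00103278
Normaliser: 1.72397e-05 + 0.128556 + 0.00103278 = 0.129606
So the posterior for Population 2 is 0.128556 / 0.129606 ≈ 0.992.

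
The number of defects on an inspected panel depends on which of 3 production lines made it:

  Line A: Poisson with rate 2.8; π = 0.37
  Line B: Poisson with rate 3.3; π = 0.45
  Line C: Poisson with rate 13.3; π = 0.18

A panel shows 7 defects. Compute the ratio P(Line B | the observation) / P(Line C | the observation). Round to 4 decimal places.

3.1880

Only the two components matter; the odds are (w_i f_i(x)) / (w_j f_j(x)).
Component likelihoods at x = 7 defects:
  p_A = e^(−2.8)·2.8^7/7! = 0.0162799
  p_B = e^(−3.3)·3.3^7/7! = 0.0311886
  p_C = e^(−13.3)·13.3^7/7! = 0.0244576
Odds = (0.45/0.18) × (0.0311886/0.0244576) = 2.5 × 1.27521 ≈ 3.1880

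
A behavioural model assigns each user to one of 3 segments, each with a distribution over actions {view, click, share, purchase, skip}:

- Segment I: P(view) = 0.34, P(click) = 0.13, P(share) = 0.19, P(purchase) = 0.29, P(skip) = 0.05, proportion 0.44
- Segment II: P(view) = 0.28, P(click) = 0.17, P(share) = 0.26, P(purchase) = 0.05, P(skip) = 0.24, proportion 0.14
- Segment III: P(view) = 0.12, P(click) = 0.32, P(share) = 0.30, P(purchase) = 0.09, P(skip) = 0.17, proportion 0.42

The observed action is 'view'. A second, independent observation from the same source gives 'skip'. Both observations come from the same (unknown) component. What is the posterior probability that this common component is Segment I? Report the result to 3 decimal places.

0.294

Apply Bayes' rule: the posterior for each component is proportional to its prior times its likelihood at x.
Since both observations come from the same component, the likelihood for component k is f_k(x₁)·f_k(x₂).
  L_I = [0.34] × [0.05] = 0.017
  L_II = [0.28] × [0.24] = 0.0672
  L_III = [0.12] × [0.17] = 0.0204
Weight by the priors:
  w_I·L_I = 0.44 × 0.017 = 0.00748
  w_II·L_II = 0.14 × 0.0672 = 0.009408
  w_III·L_III = 0.42 × 0.0204 = 0.008568
Sum: 0.00748 + 0.009408 + 0.008568 = 0.025456
P(Segment I | x₁, x₂) = 0.00748 / 0.025456 ≈ 0.294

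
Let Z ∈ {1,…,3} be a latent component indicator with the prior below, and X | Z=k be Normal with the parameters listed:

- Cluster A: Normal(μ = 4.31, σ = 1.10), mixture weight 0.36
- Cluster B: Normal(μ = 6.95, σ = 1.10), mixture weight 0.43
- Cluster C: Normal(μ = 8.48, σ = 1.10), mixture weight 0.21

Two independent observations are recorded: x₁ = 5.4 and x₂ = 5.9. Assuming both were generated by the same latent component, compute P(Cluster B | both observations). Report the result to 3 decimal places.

Posterior ∝ prior × likelihood, so P(k | x) ∝ w_k f_k(x); normalise over all components.
Since both observations come from the same component, the likelihood for component k is f_k(x₁)·f_k(x₂).
  L_A = [(1/(1.10·√(2π)))·exp(−(5.4−4.31)²/(2·1.10²)) = 0.362675·exp(-0.49095) = 0.221973] × [0.127592] = 0.028322
  L_B = [(1/(1.10·√(2π)))·exp(−(5.4−6.95)²/(2·1.10²)) = 0.362675·exp(-0.99277) = 0.134389] × [0.229965] = 0.0309048
  L_C = [(1/(1.10·√(2π)))·exp(−(5.4−8.48)²/(2·1.10²)) = 0.362675·exp(-3.92000) = 0.00719587] × [0.0231716] = 0.00016674
Multiply by the mixture weights:
  w_A·L_A = 0.36 × 0.028322 = 0.0101959
  w_B·L_B = 0.43 × 0.0309048 = 0.0132891
  w_C·L_C = 0.21 × 0.00016674 = 3.50154e-05
Evidence: 0.0101959 + 0.0132891 + 3.50154e-05 = 0.02352
P(Cluster B | x₁, x₂) = 0.0132891 / 0.02352 ≈ 0.565

0.565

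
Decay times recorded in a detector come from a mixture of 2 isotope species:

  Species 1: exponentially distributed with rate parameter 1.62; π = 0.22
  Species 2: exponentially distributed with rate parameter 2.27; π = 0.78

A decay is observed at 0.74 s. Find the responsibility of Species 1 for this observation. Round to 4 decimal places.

The responsibility of component k is w_k f_k(x) divided by Σ_j w_j f_j(x).
Component likelihoods at x = 0.74 s:
  L_1 = 0.48852
  L_2 = 0.423154
Prior × likelihood for each component:
  w_1·L_1 = 0.22 × 0.48852 = 0.107475
  w_2·L_2 = 0.78 × 0.423154 = 0.33006
Evidence: 0.107475 + 0.33006 = 0.437534
P(Species 1 | x) = 0.107475 / 0.437534 ≈ 0.2456

0.2456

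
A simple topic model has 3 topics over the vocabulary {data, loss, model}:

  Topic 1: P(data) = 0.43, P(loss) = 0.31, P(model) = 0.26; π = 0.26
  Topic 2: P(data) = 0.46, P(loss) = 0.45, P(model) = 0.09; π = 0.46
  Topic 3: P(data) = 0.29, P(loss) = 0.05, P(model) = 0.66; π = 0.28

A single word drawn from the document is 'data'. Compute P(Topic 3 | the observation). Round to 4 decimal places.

0.2007

The responsibility of component k is π_k f_k(x) divided by Σ_j π_j f_j(x).
Evaluate each component's likelihood at the observed value:
  L_1 = 0.43
  L_2 = 0.46
  L_3 = 0.29
Weight by the priors:
  π_1·L_1 = 0.26 × 0.43 = 0.1118
  π_2·L_2 = 0.46 × 0.46 = 0.2116
  π_3·L_3 = 0.28 × 0.29 = 0.0812
Evidence: 0.1118 + 0.2116 + 0.0812 = 0.4046
So the posterior for Topic 3 is 0.0812 / 0.4046 ≈ 0.2007.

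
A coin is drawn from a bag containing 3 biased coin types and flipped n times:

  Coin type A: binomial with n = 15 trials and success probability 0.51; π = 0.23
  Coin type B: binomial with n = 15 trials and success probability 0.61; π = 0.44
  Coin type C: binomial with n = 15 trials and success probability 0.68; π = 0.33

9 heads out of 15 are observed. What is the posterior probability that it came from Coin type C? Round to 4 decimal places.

Posterior ∝ prior × likelihood, so P(k | x) ∝ w_k f_k(x); normalise over all components.
Binomial probabilities:
  f_A = C(15,9)·0.51^9·0.49^6 = 5005·0.00233417·0.0138413 = 0.161701
  f_B = C(15,9)·0.61^9·0.39^6 = 5005·0.0116941·0.00351874 = 0.205949
  f_C = C(15,9)·0.68^9·0.32^6 = 5005·0.0310871·0.00107374 = 0.167064
Prior × likelihood for each component:
  w_A·f_A = 0.23 × 0.161701 = 0.0371912
  w_B·f_B = 0.44 × 0.205949 = 0.0906177
  w_C·f_C = 0.33 × 0.167064 = 0.0551313
Denominator: 0.0371912 + 0.0906177 + 0.0551313 = 0.18294
P(Coin type C | 9 heads out of 15) = 0.0551313 / 0.18294 ≈ 0.3014

0.3014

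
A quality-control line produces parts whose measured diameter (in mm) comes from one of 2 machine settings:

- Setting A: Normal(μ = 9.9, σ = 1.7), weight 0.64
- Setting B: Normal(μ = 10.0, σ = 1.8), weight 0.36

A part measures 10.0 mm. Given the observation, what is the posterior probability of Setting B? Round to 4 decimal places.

0.3473

By Bayes' theorem, P(k | x) = π_k f_k(x) / Σ_j π_j f_j(x).
Normal densities:
  f_A = (1/(1.7·√(2π)))·exp(−(10.0−9.9)²/(2·1.7²)) = 0.234672·exp(-0.00173) = 0.234266
  f_B = (1/(1.8·√(2π)))·exp(−(10.0−10.0)²/(2·1.8²)) = 0.221635·exp(-0.00000) = 0.221635
Weight by the priors:
  π_A·f_A = 0.64 × 0.234266 = 0.14993
  π_B·f_B = 0.36 × 0.221635 = 0.0797885
Denominator: 0.14993 + 0.0797885 = 0.229719
Responsibility of Setting B: 0.0797885 / 0.229719 ≈ 0.3473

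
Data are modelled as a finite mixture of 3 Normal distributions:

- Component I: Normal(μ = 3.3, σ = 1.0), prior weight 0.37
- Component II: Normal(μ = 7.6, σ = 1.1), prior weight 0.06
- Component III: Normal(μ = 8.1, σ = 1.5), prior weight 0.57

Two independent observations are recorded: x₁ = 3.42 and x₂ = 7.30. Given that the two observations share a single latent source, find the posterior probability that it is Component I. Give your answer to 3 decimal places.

P(component k | x) = w_k·f_k(x) / marginal(x), where marginal(x) = Σ_j w_j·f_j(x).
Since both observations come from the same component, the likelihood for component k is f_k(x₁)·f_k(x₂).
  f_I = [(1/(1.0·√(2π)))·exp(−(3.42−3.3)²/(2·1.0²)) = 0.398942·exp(-0.00720) = 0.39608] × [0.00013383] = 5.30075e-05
  f_II = [(1/(1.1·√(2π)))·exp(−(3.42−7.6)²/(2·1.1²)) = 0.362675·exp(-7.22000) = 0.000265406] × [0.349435] = 9.27421e-05
  f_III = [(1/(1.5·√(2π)))·exp(−(3.42−8.1)²/(2·1.5²)) = 0.265962·exp(-4.86720) = 0.00204654] × [0.230703] = 0.000472143
Multiply by the mixture weights:
  w_I·f_I = 0.37 × 5.30075e-05 = 1.96128e-05
  w_II·f_II = 0.06 × 9.27421e-05 = 5.56453e-06
  w_III·f_III = 0.57 × 0.000472143 = 0.000269121
Normaliser: 1.96128e-05 + 5.56453e-06 + 0.000269121 = 0.000294299
So the posterior for Component I is 1.96128e-05 / 0.000294299 ≈ 0.067.

0.067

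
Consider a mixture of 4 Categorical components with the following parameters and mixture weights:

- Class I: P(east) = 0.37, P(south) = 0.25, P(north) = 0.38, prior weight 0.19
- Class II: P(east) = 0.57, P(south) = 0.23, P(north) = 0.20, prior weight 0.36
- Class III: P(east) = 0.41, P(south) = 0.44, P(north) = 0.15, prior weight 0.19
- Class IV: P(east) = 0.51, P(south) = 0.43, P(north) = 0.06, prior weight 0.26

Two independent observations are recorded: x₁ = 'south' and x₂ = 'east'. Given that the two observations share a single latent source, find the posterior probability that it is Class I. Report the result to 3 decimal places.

P(component k | x) = π_k·f_k(x) / marginal(x), where marginal(x) = Σ_j π_j·f_j(x).
Since both observations come from the same component, the likelihood for component k is f_k(x₁)·f_k(x₂).
  L_I = [0.25] × [0.37] = 0.0925
  L_II = [0.23] × [0.57] = 0.1311
  L_III = [0.44] × [0.41] = 0.1804
  L_IV = [0.43] × [0.51] = 0.2193
Unnormalised posteriors:
  π_I·L_I = 0.19 × 0.0925 = 0.017575
  π_II·L_II = 0.36 × 0.1311 = 0.047196
  π_III·L_III = 0.19 × 0.1804 = 0.034276
  π_IV·L_IV = 0.26 × 0.2193 = 0.057018
Denominator: 0.017575 + 0.047196 + 0.034276 + 0.057018 = 0.156065
P(Class I | x) = 0.017575 / 0.156065 ≈ 0.113

0.113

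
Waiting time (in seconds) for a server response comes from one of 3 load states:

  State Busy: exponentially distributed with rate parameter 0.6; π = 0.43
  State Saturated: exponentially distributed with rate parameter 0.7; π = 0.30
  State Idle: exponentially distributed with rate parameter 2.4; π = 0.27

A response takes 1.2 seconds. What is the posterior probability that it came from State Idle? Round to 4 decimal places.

By Bayes' theorem, P(k | x) = w_k f_k(x) / Σ_j w_j f_j(x).
Evaluate each component's likelihood at the observed value:
  f_Busy = 0.292051
  f_Saturated = 0.302197
  f_Idle = 0.134723
Prior × likelihood for each component:
  w_Busy·f_Busy = 0.43 × 0.292051 = 0.125582
  w_Saturated·f_Saturated = 0.30 × 0.302197 = 0.0906592
  w_Idle·f_Idle = 0.27 × 0.134723 = 0.0363753
Evidence: 0.125582 + 0.0906592 + 0.0363753 = 0.252617
P(State Idle | data) = 0.0363753 / 0.252617 ≈ 0.1440

0.1440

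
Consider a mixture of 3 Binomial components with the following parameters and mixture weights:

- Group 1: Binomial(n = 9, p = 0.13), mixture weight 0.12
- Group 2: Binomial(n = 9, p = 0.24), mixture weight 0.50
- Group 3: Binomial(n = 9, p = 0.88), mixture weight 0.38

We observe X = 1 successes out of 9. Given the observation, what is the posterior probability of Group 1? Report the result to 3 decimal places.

P(component k | x) = P(Z=k)·f_k(x) / marginal(x), where marginal(x) = Σ_j P(Z=j)·f_j(x).
Evaluate each component's likelihood at the observed value:
  L_1 = C(9,1)·0.13^1·0.87^8 = 9·0.13·0.328212 = 0.384008
  L_2 = C(9,1)·0.24^1·0.76^8 = 9·0.24·0.111303 = 0.240416
  L_3 = C(9,1)·0.88^1·0.12^8 = 9·0.88·4.29982e-08 = 3.40546e-07
Unnormalised posteriors:
  P(Z=1)·L_1 = 0.12 × 0.384008 = 0.0460809
  P(Z=2)·L_2 = 0.50 × 0.240416 = 0.120208
  P(Z=3)·L_3 = 0.38 × 3.40546e-07 = 1.29407e-07
Evidence: 0.0460809 + 0.120208 + 1.29407e-07 = 0.166289
Responsibility of Group 1: 0.0460809 / 0.166289 ≈ 0.277

0.277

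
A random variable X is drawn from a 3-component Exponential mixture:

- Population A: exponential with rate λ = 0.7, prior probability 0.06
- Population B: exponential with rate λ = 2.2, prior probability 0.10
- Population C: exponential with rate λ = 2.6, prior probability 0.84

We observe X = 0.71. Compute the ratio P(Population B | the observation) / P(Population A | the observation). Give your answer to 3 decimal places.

1.806

Posterior odds = (π_i f_i(x)) / (π_j f_j(x)); the normalising sum cancels.
Exponential densities:
  f_A = 0.7·e^(−0.7·0.71) = 0.7·e^(−0.4970) = 0.425847
  f_B = 2.2·e^(−2.2·0.71) = 2.2·e^(−1.5620) = 0.461376
  f_C = 2.6·e^(−2.6·0.71) = 2.6·e^(−1.8460) = 0.410455
Odds = (0.10/0.06) × (0.461376/0.425847) = 1.66667 × 1.08343 ≈ 1.806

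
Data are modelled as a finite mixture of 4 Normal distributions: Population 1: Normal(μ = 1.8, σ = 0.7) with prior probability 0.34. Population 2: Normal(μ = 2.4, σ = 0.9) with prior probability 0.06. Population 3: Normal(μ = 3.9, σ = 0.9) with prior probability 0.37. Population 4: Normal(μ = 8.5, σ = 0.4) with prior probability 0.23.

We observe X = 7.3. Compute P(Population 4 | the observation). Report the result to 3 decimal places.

0.951

Posterior ∝ prior × likelihood, so P(k | x) ∝ w_k f_k(x); normalise over all components.
Evaluate each component's likelihood at the observed value:
  p_1 = (1/(0.7·√(2π)))·exp(−(7.3−1.8)²/(2·0.7²)) = 0.569918·exp(-30.86735) = 2.24024e-14
  p_2 = (1/(0.9·√(2π)))·exp(−(7.3−2.4)²/(2·0.9²)) = 0.443269·exp(-14.82099) = 1.62179e-07
  p_3 = (1/(0.9·√(2π)))·exp(−(7.3−3.9)²/(2·0.9²)) = 0.443269·exp(-7.13580) = 0.000352881
  p_4 = (1/(0.4·√(2π)))·exp(−(7.3−8.5)²/(2·0.4²)) = 0.997356·exp(-4.50000) = 0.0110796
Prior × likelihood for each component:
  w_1·p_1 = 0.34 × 2.24024e-14 = 7.6168e-15
  w_2·p_2 = 0.06 × 1.62179e-07 = 9.73074e-09
  w_3·p_3 = 0.37 × 0.000352881 = 0.000130566
  w_4·p_4 = 0.23 × 0.0110796 = 0.00254831
Denominator: 7.6168e-15 + 9.73074e-09 + 0.000130566 + 0.00254831 = 0.00267889
P(Population 4 | the observation) = 0.00254831 / 0.00267889 ≈ 0.951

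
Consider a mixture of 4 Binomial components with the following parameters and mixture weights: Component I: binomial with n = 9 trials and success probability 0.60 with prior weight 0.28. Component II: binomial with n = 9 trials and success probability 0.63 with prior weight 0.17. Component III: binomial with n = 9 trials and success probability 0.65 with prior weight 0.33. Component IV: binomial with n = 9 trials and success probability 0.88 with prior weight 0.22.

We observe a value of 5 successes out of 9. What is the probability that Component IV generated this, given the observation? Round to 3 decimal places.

0.016

The responsibility of component k is π_k f_k(x) divided by Σ_j π_j f_j(x).
Binomial probabilities:
  p_I = 0.250823
  p_II = 0.234358
  p_III = 0.219386
  p_IV = 0.0137882
Unnormalised posteriors:
  π_I·p_I = 0.28 × 0.250823 = 0.0702303
  π_II·p_II = 0.17 × 0.234358 = 0.0398409
  π_III·p_III = 0.33 × 0.219386 = 0.0723975
  π_IV·p_IV = 0.22 × 0.0137882 = 0.00303341
Normaliser: 0.0702303 + 0.0398409 + 0.0723975 + 0.00303341 = 0.185502
Responsibility of Component IV: 0.00303341 / 0.185502 ≈ 0.016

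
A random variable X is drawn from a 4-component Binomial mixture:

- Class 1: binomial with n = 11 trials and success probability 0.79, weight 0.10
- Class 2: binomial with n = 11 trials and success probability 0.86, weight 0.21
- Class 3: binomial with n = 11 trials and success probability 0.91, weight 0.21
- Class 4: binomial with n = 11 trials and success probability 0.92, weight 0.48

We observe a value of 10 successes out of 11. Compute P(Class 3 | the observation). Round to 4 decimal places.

Posterior ∝ prior × likelihood, so P(k | x) ∝ π_k f_k(x); normalise over all components.
Evaluate each component's likelihood at the observed value:
  p_1 = C(11,10)·0.79^10·0.21^1 = 11·0.0946828·0.21 = 0.218717
  p_2 = C(11,10)·0.86^10·0.14^1 = 11·0.221302·0.14 = 0.340804
  p_3 = C(11,10)·0.91^10·0.09^1 = 11·0.389416·0.09 = 0.385522
  p_4 = C(11,10)·0.92^10·0.08^1 = 11·0.434388·0.08 = 0.382262
Weight by the priors:
  π_1·p_1 = 0.10 × 0.218717 = 0.0218717
  π_2·p_2 = 0.21 × 0.340804 = 0.0715689
  π_3·p_3 = 0.21 × 0.385522 = 0.0809596
  π_4·p_4 = 0.48 × 0.382262 = 0.183486
Marginal: 0.0218717 + 0.0715689 + 0.0809596 + 0.183486 = 0.357886
P(Class 3 | the observation) = 0.0809596 / 0.357886 ≈ 0.2262

0.2262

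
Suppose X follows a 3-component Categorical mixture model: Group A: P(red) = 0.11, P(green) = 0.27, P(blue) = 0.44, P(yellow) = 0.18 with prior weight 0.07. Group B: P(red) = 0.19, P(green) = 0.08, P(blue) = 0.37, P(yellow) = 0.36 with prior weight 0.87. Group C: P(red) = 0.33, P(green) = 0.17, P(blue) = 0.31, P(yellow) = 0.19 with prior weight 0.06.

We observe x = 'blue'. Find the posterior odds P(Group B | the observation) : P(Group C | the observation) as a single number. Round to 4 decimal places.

17.3065

The posterior odds equal the prior odds times the likelihood ratio: (π_i/π_j)·(f_i(x)/f_j(x)).
Categorical probabilities:
  p_A = P(blue | comp) = 0.44
  p_B = P(blue | comp) = 0.37
  p_C = P(blue | comp) = 0.31
0.3219 / 0.0186 ≈ 17.3065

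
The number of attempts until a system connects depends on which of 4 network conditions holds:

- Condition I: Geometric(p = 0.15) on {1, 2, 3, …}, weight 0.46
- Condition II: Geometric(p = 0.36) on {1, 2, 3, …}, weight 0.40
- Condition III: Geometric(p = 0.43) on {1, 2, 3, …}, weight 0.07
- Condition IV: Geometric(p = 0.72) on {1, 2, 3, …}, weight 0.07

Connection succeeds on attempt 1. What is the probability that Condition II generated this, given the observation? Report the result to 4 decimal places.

Apply Bayes' rule: the posterior for each component is proportional to its prior times its likelihood at x.
Geometric probabilities:
  p_I = 0.15·(1−0.15)^0 = 0.15·1 = 0.15
  p_II = 0.36·(1−0.36)^0 = 0.36·1 = 0.36
  p_III = 0.43·(1−0.43)^0 = 0.43·1 = 0.43
  p_IV = 0.72·(1−0.72)^0 = 0.72·1 = 0.72
Unnormalised posteriors:
  w_I·p_I = 0.46 × 0.15 = 0.069
  w_II·p_II = 0.40 × 0.36 = 0.144
  w_III·p_III = 0.07 × 0.43 = 0.0301
  w_IV·p_IV = 0.07 × 0.72 = 0.0504
Marginal: 0.069 + 0.144 + 0.0301 + 0.0504 = 0.2935
Responsibility of Condition II: 0.144 / 0.2935 ≈ 0.4906

0.4906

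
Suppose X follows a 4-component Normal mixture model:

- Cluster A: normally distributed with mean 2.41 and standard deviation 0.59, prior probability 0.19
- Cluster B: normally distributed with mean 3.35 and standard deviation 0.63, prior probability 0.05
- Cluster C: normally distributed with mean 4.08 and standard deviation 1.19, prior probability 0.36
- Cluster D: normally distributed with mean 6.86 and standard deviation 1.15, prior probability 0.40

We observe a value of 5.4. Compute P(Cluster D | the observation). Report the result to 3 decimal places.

0.487

The responsibility of component k is P(Z=k) f_k(x) divided by Σ_j P(Z=j) f_j(x).
Evaluate each component's likelihood at the observed value:
  f_A = 1.79127e-06
  f_B = 0.00317942
  f_C = 0.181209
  f_D = 0.154958
Prior × likelihood for each component:
  P(Z=A)·f_A = 0.19 × 1.79127e-06 = 3.40341e-07
  P(Z=B)·f_B = 0.05 × 0.00317942 = 0.000158971
  P(Z=C)·f_C = 0.36 × 0.181209 = 0.0652353
  P(Z=D)·f_D = 0.40 × 0.154958 = 0.0619834
Sum: 3.40341e-07 + 0.000158971 + 0.0652353 + 0.0619834 = 0.127378
Responsibility of Cluster D: 0.0619834 / 0.127378 ≈ 0.487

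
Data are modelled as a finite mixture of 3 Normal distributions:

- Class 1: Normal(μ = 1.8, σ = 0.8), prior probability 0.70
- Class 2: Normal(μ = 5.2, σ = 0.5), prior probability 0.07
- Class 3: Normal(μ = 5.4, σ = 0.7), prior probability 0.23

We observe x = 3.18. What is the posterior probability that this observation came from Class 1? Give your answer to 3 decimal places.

0.989

The responsibility of component k is π_k f_k(x) divided by Σ_j π_j f_j(x).
Component likelihoods at x = 3.18:
  p_1 = 0.112634
  p_2 = 0.000227903
  p_3 = 0.00373039
Multiply by the mixture weights:
  π_1·p_1 = 0.70 × 0.112634 = 0.0788441
  π_2·p_2 = 0.07 × 0.000227903 = 1.59532e-05
  π_3·p_3 = 0.23 × 0.00373039 = 0.000857989
Marginal: 0.0788441 + 1.59532e-05 + 0.000857989 = 0.0797181
P(Class 1 | data) ≈ 0.989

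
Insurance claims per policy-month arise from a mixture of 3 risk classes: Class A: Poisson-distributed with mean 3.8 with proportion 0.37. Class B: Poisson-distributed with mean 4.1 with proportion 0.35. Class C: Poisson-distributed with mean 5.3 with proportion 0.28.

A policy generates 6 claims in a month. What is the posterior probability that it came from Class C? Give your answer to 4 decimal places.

0.3712

By Bayes' theorem, P(k | x) = π_k f_k(x) / Σ_j π_j f_j(x).
Component likelihoods at x = 6 claims:
  p_A = 0.0935513
  p_B = 0.109336
  p_C = 0.15366
Prior × likelihood for each component:
  π_A·p_A = 0.37 × 0.0935513 = 0.034614
  π_B·p_B = 0.35 × 0.109336 = 0.0382676
  π_C·p_C = 0.28 × 0.15366 = 0.0430249
Evidence: 0.034614 + 0.0382676 + 0.0430249 = 0.115907
P(Class C | the observation) ≈ 0.3712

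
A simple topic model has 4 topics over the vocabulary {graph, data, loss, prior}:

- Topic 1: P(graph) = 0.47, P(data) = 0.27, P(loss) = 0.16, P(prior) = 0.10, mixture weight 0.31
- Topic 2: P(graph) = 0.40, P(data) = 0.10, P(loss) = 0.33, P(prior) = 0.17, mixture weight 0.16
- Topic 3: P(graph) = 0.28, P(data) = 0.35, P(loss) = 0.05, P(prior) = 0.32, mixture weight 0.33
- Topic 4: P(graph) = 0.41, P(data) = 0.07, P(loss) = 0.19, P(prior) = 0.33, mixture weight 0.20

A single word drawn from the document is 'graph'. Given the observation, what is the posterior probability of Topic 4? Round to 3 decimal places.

0.213

The responsibility of component k is π_k f_k(x) divided by Σ_j π_j f_j(x).
Component likelihoods at x = 'graph':
  p_1 = P(graph | comp) = 0.47
  p_2 = P(graph | comp) = 0.40
  p_3 = P(graph | comp) = 0.28
  p_4 = P(graph | comp) = 0.41
Multiply by the mixture weights:
  π_1·p_1 = 0.31 × 0.47 = 0.1457
  π_2·p_2 = 0.16 × 0.4 = 0.064
  π_3·p_3 = 0.33 × 0.28 = 0.0924
  π_4·p_4 = 0.20 × 0.41 = 0.082
Marginal: 0.1457 + 0.064 + 0.0924 + 0.082 = 0.3841
So the posterior for Topic 4 is 0.082 / 0.3841 ≈ 0.213.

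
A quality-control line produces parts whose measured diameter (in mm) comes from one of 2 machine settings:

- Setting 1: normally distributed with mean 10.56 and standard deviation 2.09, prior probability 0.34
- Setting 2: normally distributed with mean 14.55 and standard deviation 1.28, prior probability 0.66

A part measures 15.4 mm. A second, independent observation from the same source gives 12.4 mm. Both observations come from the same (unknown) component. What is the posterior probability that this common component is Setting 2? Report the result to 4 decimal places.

0.9561

The responsibility of component k is w_k f_k(x) divided by Σ_j w_j f_j(x).
Since both observations come from the same component, the likelihood for component k is f_k(x₁)·f_k(x₂).
  p_1 = [(1/(2.09·√(2π)))·exp(−(15.4−10.56)²/(2·2.09²)) = 0.190881·exp(-2.68144) = 0.0130686] × [0.129556] = 0.00169312
  p_2 = [(1/(1.28·√(2π)))·exp(−(15.4−14.55)²/(2·1.28²)) = 0.311674·exp(-0.22049) = 0.250002] × [0.0760417] = 0.0190105
Prior × likelihood for each component:
  w_1·p_1 = 0.34 × 0.00169312 = 0.000575661
  w_2·p_2 = 0.66 × 0.0190105 = 0.012547
Normaliser: 0.000575661 + 0.012547 = 0.0131226
So the posterior for Setting 2 is 0.012547 / 0.0131226 ≈ 0.9561.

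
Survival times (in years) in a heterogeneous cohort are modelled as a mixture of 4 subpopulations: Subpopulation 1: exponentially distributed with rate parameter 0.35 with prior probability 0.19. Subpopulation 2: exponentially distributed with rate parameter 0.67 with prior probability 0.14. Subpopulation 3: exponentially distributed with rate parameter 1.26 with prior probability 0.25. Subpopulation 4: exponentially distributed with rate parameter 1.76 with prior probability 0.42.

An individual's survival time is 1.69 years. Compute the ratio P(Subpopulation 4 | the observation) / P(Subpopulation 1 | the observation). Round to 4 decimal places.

Posterior odds = (w_i f_i(x)) / (w_j f_j(x)); the normalising sum cancels.
Evaluate each component's likelihood at the observed value:
  f_1 = 0.35·e^(−0.35·1.69) = 0.35·e^(−0.5915) = 0.193724
  f_2 = 0.67·e^(−0.67·1.69) = 0.67·e^(−1.1323) = 0.215935
  f_3 = 1.26·e^(−1.26·1.69) = 1.26·e^(−2.1294) = 0.149825
  f_4 = 1.76·e^(−1.76·1.69) = 1.76·e^(−2.9744) = 0.0898974
Odds = (0.42/0.19) × (0.0898974/0.193724) = 2.21053 × 0.464049 ≈ 1.0258

1.0258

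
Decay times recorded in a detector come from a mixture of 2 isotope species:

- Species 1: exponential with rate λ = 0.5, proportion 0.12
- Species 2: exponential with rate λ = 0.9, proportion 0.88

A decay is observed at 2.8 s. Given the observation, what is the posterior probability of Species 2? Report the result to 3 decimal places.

0.812

P(component k | x) = P(Z=k)·f_k(x) / marginal(x), where marginal(x) = Σ_j P(Z=j)·f_j(x).
Evaluate each component's likelihood at the observed value:
  L_1 = 0.123298
  L_2 = 0.0724136
Multiply by the mixture weights:
  P(Z=1)·L_1 = 0.12 × 0.123298 = 0.0147958
  P(Z=2)·L_2 = 0.88 × 0.0724136 = 0.063724
Marginal: 0.0147958 + 0.063724 = 0.0785198
P(Species 2 | 2.8 s) ≈ 0.812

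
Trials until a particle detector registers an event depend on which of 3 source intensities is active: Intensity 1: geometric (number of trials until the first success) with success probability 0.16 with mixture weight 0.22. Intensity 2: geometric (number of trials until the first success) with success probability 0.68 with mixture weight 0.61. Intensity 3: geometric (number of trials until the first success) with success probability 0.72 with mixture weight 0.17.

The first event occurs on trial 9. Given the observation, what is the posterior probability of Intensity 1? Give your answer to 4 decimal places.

0.9943

Apply Bayes' rule: the posterior for each component is proportional to its prior times its likelihood at x.
Geometric probabilities:
  p_1 = 0.0396601
  p_2 = 7.47668e-05
  p_3 = 2.72017e-05
Unnormalised posteriors:
  π_1·p_1 = 0.22 × 0.0396601 = 0.00872523
  π_2·p_2 = 0.61 × 7.47668e-05 = 4.56077e-05
  π_3·p_3 = 0.17 × 2.72017e-05 = 4.6243e-06
Denominator: 0.00872523 + 4.56077e-05 + 4.6243e-06 = 0.00877546
Responsibility of Intensity 1: 0.00872523 / 0.00877546 ≈ 0.9943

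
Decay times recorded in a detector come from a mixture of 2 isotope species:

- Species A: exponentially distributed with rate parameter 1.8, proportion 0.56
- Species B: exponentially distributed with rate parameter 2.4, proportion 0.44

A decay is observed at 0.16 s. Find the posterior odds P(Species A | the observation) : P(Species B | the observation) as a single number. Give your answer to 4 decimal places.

Posterior odds = (π_i f_i(x)) / (π_j f_j(x)); the normalising sum cancels.
Component likelihoods at x = 0.16 s:
  L_A = 1.8·e^(−1.8·0.16) = 1.8·e^(−0.2880) = 1.34957
  L_B = 2.4·e^(−2.4·0.16) = 2.4·e^(−0.3840) = 1.63472
0.75576 / 0.719275 ≈ 1.0507

1.0507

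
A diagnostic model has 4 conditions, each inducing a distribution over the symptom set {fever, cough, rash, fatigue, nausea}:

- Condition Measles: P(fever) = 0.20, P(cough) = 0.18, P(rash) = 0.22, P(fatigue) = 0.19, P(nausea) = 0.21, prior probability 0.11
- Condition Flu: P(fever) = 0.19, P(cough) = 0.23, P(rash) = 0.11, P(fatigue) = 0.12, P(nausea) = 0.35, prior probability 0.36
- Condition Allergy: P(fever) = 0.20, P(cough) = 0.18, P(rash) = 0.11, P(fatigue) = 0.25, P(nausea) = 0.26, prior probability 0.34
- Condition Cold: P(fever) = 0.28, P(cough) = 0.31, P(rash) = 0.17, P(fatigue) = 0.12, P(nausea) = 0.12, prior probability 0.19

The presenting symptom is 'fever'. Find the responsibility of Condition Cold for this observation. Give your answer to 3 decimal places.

0.251

P(component k | x) = w_k·f_k(x) / marginal(x), where marginal(x) = Σ_j w_j·f_j(x).
Component likelihoods at x = 'fever':
  f_Measles = 0.2
  f_Flu = 0.19
  f_Allergy = 0.2
  f_Cold = 0.28
Unnormalised posteriors:
  w_Measles·f_Measles = 0.11 × 0.2 = 0.022
  w_Flu·f_Flu = 0.36 × 0.19 = 0.0684
  w_Allergy·f_Allergy = 0.34 × 0.2 = 0.068
  w_Cold·f_Cold = 0.19 × 0.28 = 0.0532
Marginal: 0.022 + 0.0684 + 0.068 + 0.0532 = 0.2116
Responsibility of Condition Cold: 0.0532 / 0.2116 ≈ 0.251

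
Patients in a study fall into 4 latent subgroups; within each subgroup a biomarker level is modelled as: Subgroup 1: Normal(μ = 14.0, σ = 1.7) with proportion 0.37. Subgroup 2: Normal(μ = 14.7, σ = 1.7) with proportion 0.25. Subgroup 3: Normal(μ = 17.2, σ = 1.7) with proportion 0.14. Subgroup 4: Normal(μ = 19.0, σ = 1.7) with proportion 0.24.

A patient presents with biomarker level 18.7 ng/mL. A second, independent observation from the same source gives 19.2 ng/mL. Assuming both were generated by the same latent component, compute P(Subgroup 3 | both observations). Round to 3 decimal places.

0.168

By Bayes' theorem, P(k | x) = P(Z=k) f_k(x) / Σ_j P(Z=j) f_j(x).
Since both observations come from the same component, the likelihood for component k is f_k(x₁)·f_k(x₂).
  f_1 = [(1/(1.7·√(2π)))·exp(−(18.7−14.0)²/(2·1.7²)) = 0.234672·exp(-3.82180) = 0.00513659] × [0.00218145] = 1.12052e-05
  f_2 = [(1/(1.7·√(2π)))·exp(−(18.7−14.7)²/(2·1.7²)) = 0.234672·exp(-2.76817) = 0.014732] × [0.007062] = 0.000104037
  f_3 = [(1/(1.7·√(2π)))·exp(−(18.7−17.2)²/(2·1.7²)) = 0.234672·exp(-0.38927) = 0.159002] × [0.117466] = 0.0186773
  f_4 = [(1/(1.7·√(2π)))·exp(−(18.7−19.0)²/(2·1.7²)) = 0.234672·exp(-0.01557) = 0.231046] × [0.233054] = 0.0538461
Prior × likelihood for each component:
  P(Z=1)·f_1 = 0.37 × 1.12052e-05 = 4.14592e-06
  P(Z=2)·f_2 = 0.25 × 0.000104037 = 2.60094e-05
  P(Z=3)·f_3 = 0.14 × 0.0186773 = 0.00261482
  P(Z=4)·f_4 = 0.24 × 0.0538461 = 0.0129231
Sum: 4.14592e-06 + 2.60094e-05 + 0.00261482 + 0.0129231 = 0.015568
Responsibility of Subgroup 3: 0.00261482 / 0.015568 ≈ 0.168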